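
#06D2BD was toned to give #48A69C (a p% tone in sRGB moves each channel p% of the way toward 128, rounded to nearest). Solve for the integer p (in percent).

54%

#06D2BD is rgb(6, 210, 189); #48A69C is rgb(72, 166, 156).
On the R channel (widest range): 72 ≈ 6 + (p/100)(128 − 6), so p ≈ 100×(72 − 6)/(128 − 6) = 6600/122 = 54.10.
p = 54 reproduces all three channels after rounding.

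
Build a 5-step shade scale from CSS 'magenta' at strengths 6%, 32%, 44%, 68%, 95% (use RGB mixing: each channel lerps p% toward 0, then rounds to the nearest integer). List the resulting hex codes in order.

#f000f0, #ad00ad, #8f008f, #520052, #0d000d

CSS magenta is rgb(255, 0, 255).
6%: (255 − 15.3 = 239.7→240, 0→0, 255 − 15.3 = 239.7→240) → #f000f0
32%: (255 − 81.6 = 173.4→173, 0→0, 255 − 81.6 = 173.4→173) → #ad00ad
44%: (255 − 112.2 = 142.8→143, 0→0, 255 − 112.2 = 142.8→143) → #8f008f
68%: (255 − 173.4 = 81.6→82, 0→0, 255 − 173.4 = 81.6→82) → #520052
95%: (255 − 242.25 = 12.75→13, 0→0, 255 − 242.25 = 12.75→13) → #0d000d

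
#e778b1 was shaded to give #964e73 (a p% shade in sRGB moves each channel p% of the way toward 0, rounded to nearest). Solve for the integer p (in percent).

#e778b1 is rgb(231, 120, 177); #964e73 is rgb(150, 78, 115).
On the R channel (widest range): 150 ≈ 231 + (p/100)(0 − 231), so p ≈ 100×(150 − 231)/(0 − 231) = -8100/-231 = 35.06.
p = 35 reproduces all three channels after rounding.

35%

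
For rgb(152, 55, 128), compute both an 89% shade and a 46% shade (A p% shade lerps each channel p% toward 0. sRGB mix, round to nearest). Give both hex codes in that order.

#11060e, #521e45

89% shade:
  R: 152 + 0.89×(0−152) = 152 − 135.28 = 16.72 → 17
  G: 55 − 48.95 = 6.05 → 6
  B: 128 + 0.89×(0−128) = 128 − 113.92 = 14.08 → 14
  → #11060e
46% shade:
  R: 152 + 0.46×(0−152) = 152 − 69.92 = 82.08 → 82
  G: 55 + 0.46×(0−55) = 55 − 25.3 = 29.7 → 30
  B: 128 + 0.46×(0−128) = 128 − 58.88 = 69.12 → 69
  → #521e45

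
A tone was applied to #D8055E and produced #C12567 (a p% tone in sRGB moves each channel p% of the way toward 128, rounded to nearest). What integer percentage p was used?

#D8055E is rgb(216, 5, 94); #C12567 is rgb(193, 37, 103).
On the G channel (widest range): 37 ≈ 5 + (p/100)(128 − 5), so p ≈ 100×(37 − 5)/(128 − 5) = 3200/123 = 26.02.
p = 26 reproduces all three channels after rounding.

26%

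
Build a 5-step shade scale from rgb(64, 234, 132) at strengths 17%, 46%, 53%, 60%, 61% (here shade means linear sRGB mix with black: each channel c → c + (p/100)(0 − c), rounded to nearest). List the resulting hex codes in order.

17%: (64 − 10.88 = 53.12→53, 234 − 39.78 = 194.22→194, 132 − 22.44 = 109.56→110) → #35C26E
46%: (64 − 29.44 = 34.56→35, 234 − 107.64 = 126.36→126, 132 − 60.72 = 71.28→71) → #237E47
53%: (64 − 33.92 = 30.08→30, 234 − 124.02 = 109.98→110, 132 − 69.96 = 62.04→62) → #1E6E3E
60%: (64 − 38.4 = 25.6→26, 234 − 140.4 = 93.6→94, 132 − 79.2 = 52.8→53) → #1A5E35
61%: (64 − 39.04 = 24.96→25, 234 − 142.74 = 91.26→91, 132 − 80.52 = 51.48→51) → #195B33

#35C26E, #237E47, #1E6E3E, #1A5E35, #195B33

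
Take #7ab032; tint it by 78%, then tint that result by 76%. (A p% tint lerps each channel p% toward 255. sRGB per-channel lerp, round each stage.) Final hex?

#f8fbf4

#7ab032 is rgb(122, 176, 50).
A 78% tint moves each channel 78% toward 255:
  R: 122 + 103.74 = 225.74 → 226
  G: 176 + 61.62 = 237.62 → 238
  B: 50 + 0.78×(255−50) = 50 + 159.9 = 209.9 → 210
After the tint: rgb(226, 238, 210) = #e2eed2.
Lerp each channel 76% toward 255:
  R: 226 + 0.76×(255−226) = 226 + 22.04 = 248.04 → 248
  G: 238 + 12.92 = 250.92 → 251
  B: 210 + 0.76×(255−210) = 210 + 34.2 = 244.2 → 244
rgb(248, 251, 244) = #f8fbf4.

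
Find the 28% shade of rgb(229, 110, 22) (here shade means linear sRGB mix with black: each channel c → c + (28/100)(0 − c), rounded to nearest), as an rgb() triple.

Per channel, c → c + 0.28(0 − c):
  R: 229 + 0.28×(0−229) = 229 − 64.12 = 164.88 → 165
  G: 110 + 0.28×(0−110) = 110 − 30.8 = 79.2 → 79
  B: 22 − 6.16 = 15.84 → 16

rgb(165, 79, 16)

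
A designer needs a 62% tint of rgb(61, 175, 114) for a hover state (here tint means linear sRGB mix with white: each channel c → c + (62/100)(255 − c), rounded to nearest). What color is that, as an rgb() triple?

rgb(181, 225, 201)

Lerp each channel 62% toward 255:
  R: 61 + 0.62×(255−61) = 61 + 120.28 = 181.28 → 181
  G: 175 + 0.62×(255−175) = 175 + 49.6 = 224.6 → 225
  B: 114 + 0.62×(255−114) = 114 + 87.42 = 201.42 → 201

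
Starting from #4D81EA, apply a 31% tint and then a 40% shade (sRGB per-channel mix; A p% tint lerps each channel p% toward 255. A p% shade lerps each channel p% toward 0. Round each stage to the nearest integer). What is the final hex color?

#4D81EA is rgb(77, 129, 234).
Per channel, c → c + 0.31(255 − c):
  R: 77 + 0.31×(255−77) = 77 + 55.18 = 132.18 → 132
  G: 129 + 0.31×(255−129) = 129 + 39.06 = 168.06 → 168
  B: 234 + 0.31×(255−234) = 234 + 6.51 = 240.51 → 241
After the tint: rgb(132, 168, 241) = #84A8F1.
Per channel, c → c + 0.4(0 − c):
  R: 132 + 0.4×(0−132) = 132 − 52.8 = 79.2 → 79
  G: 168 + 0.4×(0−168) = 168 − 67.2 = 100.8 → 101
  B: 241 + 0.4×(0−241) = 241 − 96.4 = 144.6 → 145
rgb(79, 101, 145) = #4F6591.

#4F6591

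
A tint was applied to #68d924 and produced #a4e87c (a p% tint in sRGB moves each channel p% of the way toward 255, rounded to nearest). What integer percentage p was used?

40%

#68d924 is rgb(104, 217, 36); #a4e87c is rgb(164, 232, 124).
On the B channel (widest range): 124 ≈ 36 + (p/100)(255 − 36), so p ≈ 100×(124 − 36)/(255 − 36) = 8800/219 = 40.18.
p = 40 reproduces all three channels after rounding.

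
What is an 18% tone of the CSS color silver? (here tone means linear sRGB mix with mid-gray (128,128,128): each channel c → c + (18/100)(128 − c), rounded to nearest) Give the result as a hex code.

#b4b4b4

CSS silver is rgb(192, 192, 192).
An 18% tone moves each channel 18% toward 128:
  R: 192 − 11.52 = 180.48 → 180
  G: 192 − 11.52 = 180.48 → 180
  B: 192 − 11.52 = 180.48 → 180
rgb(180, 180, 180) = #b4b4b4.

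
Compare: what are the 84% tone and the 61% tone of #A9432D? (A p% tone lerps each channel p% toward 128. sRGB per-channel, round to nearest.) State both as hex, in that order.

#A9432D is rgb(169, 67, 45).
84% tone:
  R: 169 + 0.84×(128−169) = 169 − 34.44 = 134.56 → 135
  G: 67 + 51.24 = 118.24 → 118
  B: 45 + 0.84×(128−45) = 45 + 69.72 = 114.72 → 115
  → #877673
61% tone:
  R: 169 − 25.01 = 143.99 → 144
  G: 67 + 0.61×(128−67) = 67 + 37.21 = 104.21 → 104
  B: 45 + 50.63 = 95.63 → 96
  → #906860

#877673, #906860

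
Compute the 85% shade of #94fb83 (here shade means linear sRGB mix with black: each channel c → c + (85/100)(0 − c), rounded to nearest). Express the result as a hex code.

#94fb83 is rgb(148, 251, 131).
An 85% shade moves each channel 85% toward 0:
  R: 148 + 0.85×(0−148) = 148 − 125.8 = 22.2 → 22
  G: 251 + 0.85×(0−251) = 251 − 213.35 = 37.65 → 38
  B: 131 − 111.35 = 19.65 → 20
rgb(22, 38, 20) = #162614.

#162614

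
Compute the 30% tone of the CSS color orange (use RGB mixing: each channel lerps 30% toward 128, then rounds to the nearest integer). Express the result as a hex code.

CSS orange is rgb(255, 165, 0).
Lerp each channel 30% toward 128:
  R: 255 + 0.3×(128−255) = 255 − 38.1 = 216.9 → 217
  G: 165 + 0.3×(128−165) = 165 − 11.1 = 153.9 → 154
  B: 0 + 0.3×(128−0) = 0 + 38.4 = 38.4 → 38
rgb(217, 154, 38) = #d99a26.

#d99a26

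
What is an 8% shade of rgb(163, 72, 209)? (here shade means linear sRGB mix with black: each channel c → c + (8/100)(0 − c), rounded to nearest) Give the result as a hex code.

#9642C0

An 8% shade moves each channel 8% toward 0:
  R: 163 + 0.08×(0−163) = 163 − 13.04 = 149.96 → 150
  G: 72 + 0.08×(0−72) = 72 − 5.76 = 66.24 → 66
  B: 209 + 0.08×(0−209) = 209 − 16.72 = 192.28 → 192
rgb(150, 66, 192) = #9642C0.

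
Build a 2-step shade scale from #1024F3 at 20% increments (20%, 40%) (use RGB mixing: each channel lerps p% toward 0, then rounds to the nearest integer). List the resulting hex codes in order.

#0D1DC2, #0A1692

#1024F3 is rgb(16, 36, 243).
20%: (16 − 3.2 = 12.8→13, 36 − 7.2 = 28.8→29, 243 − 48.6 = 194.4→194) → #0D1DC2
40%: (16 − 6.4 = 9.6→10, 36 − 14.4 = 21.6→22, 243 − 97.2 = 145.8→146) → #0A1692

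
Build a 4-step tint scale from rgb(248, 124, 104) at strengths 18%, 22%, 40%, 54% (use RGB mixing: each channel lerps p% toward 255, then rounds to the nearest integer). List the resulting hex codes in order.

#F99483, #FA9989, #FBB0A4, #FCC3BA

18%: (248 + 1.26 = 249.26→249, 124 + 23.58 = 147.58→148, 104 + 27.18 = 131.18→131) → #F99483
22%: (248 + 1.54 = 249.54→250, 124 + 28.82 = 152.82→153, 104 + 33.22 = 137.22→137) → #FA9989
40%: (248 + 2.8 = 250.8→251, 124 + 52.4 = 176.4→176, 104 + 60.4 = 164.4→164) → #FBB0A4
54%: (248 + 3.78 = 251.78→252, 124 + 70.74 = 194.74→195, 104 + 81.54 = 185.54→186) → #FCC3BA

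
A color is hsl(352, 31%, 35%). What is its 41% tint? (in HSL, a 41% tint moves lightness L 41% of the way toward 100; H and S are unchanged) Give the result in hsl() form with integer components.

L moves 41% from 35 toward 100: 35 + 26.65 = 61.65 → 62.
H and S are unchanged.

hsl(352, 31%, 62%)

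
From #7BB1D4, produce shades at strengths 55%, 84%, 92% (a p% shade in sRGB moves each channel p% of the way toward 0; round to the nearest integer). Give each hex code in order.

#7BB1D4 is rgb(123, 177, 212).
55%: (123 − 67.65 = 55.35→55, 177 − 97.35 = 79.65→80, 212 − 116.6 = 95.4→95) → #37505F
84%: (123 − 103.32 = 19.68→20, 177 − 148.68 = 28.32→28, 212 − 178.08 = 33.92→34) → #141C22
92%: (123 − 113.16 = 9.84→10, 177 − 162.84 = 14.16→14, 212 − 195.04 = 16.96→17) → #0A0E11

#37505F, #141C22, #0A0E11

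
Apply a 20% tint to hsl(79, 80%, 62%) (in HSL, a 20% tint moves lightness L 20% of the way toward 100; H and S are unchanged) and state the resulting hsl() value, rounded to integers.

hsl(79, 80%, 70%)

L moves 20% from 62 toward 100: 62 + 7.6 = 69.6 → 70.
H and S are unchanged.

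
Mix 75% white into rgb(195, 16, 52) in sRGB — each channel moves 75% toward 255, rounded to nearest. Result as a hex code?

Lerp each channel 75% toward 255:
  R: 195 + 45 = 240 → 240
  G: 16 + 179.25 = 195.25 → 195
  B: 52 + 0.75×(255−52) = 52 + 152.25 = 204.25 → 204
rgb(240, 195, 204) = #F0C3CC.

#F0C3CC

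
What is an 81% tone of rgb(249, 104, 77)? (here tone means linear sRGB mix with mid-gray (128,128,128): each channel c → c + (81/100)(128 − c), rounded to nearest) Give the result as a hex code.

#977b76

Lerp each channel 81% toward 128:
  R: 249 + 0.81×(128−249) = 249 − 98.01 = 150.99 → 151
  G: 104 + 19.44 = 123.44 → 123
  B: 77 + 0.81×(128−77) = 77 + 41.31 = 118.31 → 118
rgb(151, 123, 118) = #977b76.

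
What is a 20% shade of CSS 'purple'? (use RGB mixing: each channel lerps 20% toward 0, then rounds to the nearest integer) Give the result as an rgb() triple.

CSS purple is rgb(128, 0, 128).
A 20% shade moves each channel 20% toward 0:
  R: 128 − 25.6 = 102.4 → 102
  G: 0 + 0 = 0 → 0
  B: 128 − 25.6 = 102.4 → 102

rgb(102, 0, 102)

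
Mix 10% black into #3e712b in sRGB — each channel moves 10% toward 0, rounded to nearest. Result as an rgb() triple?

#3e712b is rgb(62, 113, 43).
Per channel, c → c + 0.1(0 − c):
  R: 62 + 0.1×(0−62) = 62 − 6.2 = 55.8 → 56
  G: 113 + 0.1×(0−113) = 113 − 11.3 = 101.7 → 102
  B: 43 + 0.1×(0−43) = 43 − 4.3 = 38.7 → 39

rgb(56, 102, 39)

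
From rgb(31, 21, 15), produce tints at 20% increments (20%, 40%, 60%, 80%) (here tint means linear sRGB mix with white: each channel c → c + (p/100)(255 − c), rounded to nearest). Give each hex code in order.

#4c443f, #79736f, #a5a19f, #d2d0cf

20%: (31 + 44.8 = 75.8→76, 21 + 46.8 = 67.8→68, 15 + 48 = 63→63) → #4c443f
40%: (31 + 89.6 = 120.6→121, 21 + 93.6 = 114.6→115, 15 + 96 = 111→111) → #79736f
60%: (31 + 134.4 = 165.4→165, 21 + 140.4 = 161.4→161, 15 + 144 = 159→159) → #a5a19f
80%: (31 + 179.2 = 210.2→210, 21 + 187.2 = 208.2→208, 15 + 192 = 207→207) → #d2d0cf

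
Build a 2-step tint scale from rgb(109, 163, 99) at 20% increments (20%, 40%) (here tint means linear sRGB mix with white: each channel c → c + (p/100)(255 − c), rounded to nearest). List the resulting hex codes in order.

#8AB582, #A7C8A1

20%: (109 + 29.2 = 138.2→138, 163 + 18.4 = 181.4→181, 99 + 31.2 = 130.2→130) → #8AB582
40%: (109 + 58.4 = 167.4→167, 163 + 36.8 = 199.8→200, 99 + 62.4 = 161.4→161) → #A7C8A1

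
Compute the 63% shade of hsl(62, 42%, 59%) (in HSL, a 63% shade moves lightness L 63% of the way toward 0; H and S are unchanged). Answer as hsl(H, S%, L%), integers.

L moves 63% from 59 toward 0: 59 − 37.17 = 21.83 → 22.
H and S are unchanged.

hsl(62, 42%, 22%)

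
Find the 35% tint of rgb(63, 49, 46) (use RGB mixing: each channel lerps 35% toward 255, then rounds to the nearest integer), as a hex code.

#827977

A 35% tint moves each channel 35% toward 255:
  R: 63 + 67.2 = 130.2 → 130
  G: 49 + 72.1 = 121.1 → 121
  B: 46 + 73.15 = 119.15 → 119
rgb(130, 121, 119) = #827977.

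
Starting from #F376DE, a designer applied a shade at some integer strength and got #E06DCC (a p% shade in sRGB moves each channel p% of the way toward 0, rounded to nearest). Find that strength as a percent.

8%

#F376DE is rgb(243, 118, 222); #E06DCC is rgb(224, 109, 204).
On the R channel (widest range): 224 ≈ 243 + (p/100)(0 − 243), so p ≈ 100×(224 − 243)/(0 − 243) = -1900/-243 = 7.82.
p = 8 reproduces all three channels after rounding.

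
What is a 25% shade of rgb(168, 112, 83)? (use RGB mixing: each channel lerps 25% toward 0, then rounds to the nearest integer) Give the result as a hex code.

#7E543E

Per channel, c → c + 0.25(0 − c):
  R: 168 + 0.25×(0−168) = 168 − 42 = 126 → 126
  G: 112 + 0.25×(0−112) = 112 − 28 = 84 → 84
  B: 83 + 0.25×(0−83) = 83 − 20.75 = 62.25 → 62
rgb(126, 84, 62) = #7E543E.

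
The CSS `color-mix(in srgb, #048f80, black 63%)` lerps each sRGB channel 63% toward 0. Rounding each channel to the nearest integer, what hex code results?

#01352f

#048f80 is rgb(4, 143, 128).
Per channel, c → c + 0.63(0 − c):
  R: 4 + 0.63×(0−4) = 4 − 2.52 = 1.48 → 1
  G: 143 − 90.09 = 52.91 → 53
  B: 128 + 0.63×(0−128) = 128 − 80.64 = 47.36 → 47
rgb(1, 53, 47) = #01352f.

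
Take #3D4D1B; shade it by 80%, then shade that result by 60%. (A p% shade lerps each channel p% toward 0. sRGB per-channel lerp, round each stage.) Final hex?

#3D4D1B is rgb(61, 77, 27).
Lerp each channel 80% toward 0:
  R: 61 + 0.8×(0−61) = 61 − 48.8 = 12.2 → 12
  G: 77 + 0.8×(0−77) = 77 − 61.6 = 15.4 → 15
  B: 27 − 21.6 = 5.4 → 5
After the shade: rgb(12, 15, 5) = #0C0F05.
A 60% shade moves each channel 60% toward 0:
  R: 12 + 0.6×(0−12) = 12 − 7.2 = 4.8 → 5
  G: 15 + 0.6×(0−15) = 15 − 9 = 6 → 6
  B: 5 − 3 = 2 → 2
rgb(5, 6, 2) = #050602.

#050602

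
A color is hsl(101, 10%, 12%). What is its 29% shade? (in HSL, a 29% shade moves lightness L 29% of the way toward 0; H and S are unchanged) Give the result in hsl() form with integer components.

hsl(101, 10%, 9%)

L moves 29% from 12 toward 0: 12 − 3.48 = 8.52 → 9.
H and S are unchanged.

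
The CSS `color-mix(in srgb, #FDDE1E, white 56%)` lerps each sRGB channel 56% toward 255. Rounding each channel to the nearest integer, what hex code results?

#FEF09C

#FDDE1E is rgb(253, 222, 30).
Per channel, c → c + 0.56(255 − c):
  R: 253 + 0.56×(255−253) = 253 + 1.12 = 254.12 → 254
  G: 222 + 0.56×(255−222) = 222 + 18.48 = 240.48 → 240
  B: 30 + 126 = 156 → 156
rgb(254, 240, 156) = #FEF09C.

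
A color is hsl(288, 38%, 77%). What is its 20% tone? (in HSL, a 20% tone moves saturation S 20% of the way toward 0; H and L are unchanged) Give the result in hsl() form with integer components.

S moves 20% from 38 toward 0: 38 − 7.6 = 30.4 → 30.
H and L are unchanged.

hsl(288, 30%, 77%)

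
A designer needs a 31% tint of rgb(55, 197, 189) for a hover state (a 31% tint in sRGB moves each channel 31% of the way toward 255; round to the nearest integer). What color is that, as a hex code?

#75d7d1

Per channel, c → c + 0.31(255 − c):
  R: 55 + 62 = 117 → 117
  G: 197 + 17.98 = 214.98 → 215
  B: 189 + 20.46 = 209.46 → 209
rgb(117, 215, 209) = #75d7d1.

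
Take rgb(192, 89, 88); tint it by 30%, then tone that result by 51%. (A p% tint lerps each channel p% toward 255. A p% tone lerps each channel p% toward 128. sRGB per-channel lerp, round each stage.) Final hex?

Per channel, c → c + 0.3(255 − c):
  R: 192 + 0.3×(255−192) = 192 + 18.9 = 210.9 → 211
  G: 89 + 49.8 = 138.8 → 139
  B: 88 + 50.1 = 138.1 → 138
After the tint: rgb(211, 139, 138) = #D38B8A.
Per channel, c → c + 0.51(128 − c):
  R: 211 + 0.51×(128−211) = 211 − 42.33 = 168.67 → 169
  G: 139 + 0.51×(128−139) = 139 − 5.61 = 133.39 → 133
  B: 138 + 0.51×(128−138) = 138 − 5.1 = 132.9 → 133
rgb(169, 133, 133) = #A98585.

#A98585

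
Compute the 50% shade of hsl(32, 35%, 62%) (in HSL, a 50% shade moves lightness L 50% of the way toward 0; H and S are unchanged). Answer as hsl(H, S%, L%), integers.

L moves 50% from 62 toward 0: 62 − 31 = 31 → 31.
H and S are unchanged.

hsl(32, 35%, 31%)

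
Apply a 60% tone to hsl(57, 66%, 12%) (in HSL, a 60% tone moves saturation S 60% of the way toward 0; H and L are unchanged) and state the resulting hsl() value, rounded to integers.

S moves 60% from 66 toward 0: 66 − 39.6 = 26.4 → 26.
H and L are unchanged.

hsl(57, 26%, 12%)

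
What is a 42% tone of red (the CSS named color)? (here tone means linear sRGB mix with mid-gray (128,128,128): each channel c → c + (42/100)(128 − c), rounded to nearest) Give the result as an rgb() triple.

CSS red is rgb(255, 0, 0).
A 42% tone moves each channel 42% toward 128:
  R: 255 + 0.42×(128−255) = 255 − 53.34 = 201.66 → 202
  G: 0 + 0.42×(128−0) = 0 + 53.76 = 53.76 → 54
  B: 0 + 0.42×(128−0) = 0 + 53.76 = 53.76 → 54

rgb(202, 54, 54)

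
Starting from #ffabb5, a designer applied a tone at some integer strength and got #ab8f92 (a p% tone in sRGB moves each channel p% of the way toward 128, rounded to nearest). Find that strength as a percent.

#ffabb5 is rgb(255, 171, 181); #ab8f92 is rgb(171, 143, 146).
On the R channel (widest range): 171 ≈ 255 + (p/100)(128 − 255), so p ≈ 100×(171 − 255)/(128 − 255) = -8400/-127 = 66.14.
p = 66 reproduces all three channels after rounding.

66%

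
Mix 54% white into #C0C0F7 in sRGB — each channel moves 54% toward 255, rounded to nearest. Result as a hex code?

#C0C0F7 is rgb(192, 192, 247).
A 54% tint moves each channel 54% toward 255:
  R: 192 + 0.54×(255−192) = 192 + 34.02 = 226.02 → 226
  G: 192 + 0.54×(255−192) = 192 + 34.02 = 226.02 → 226
  B: 247 + 4.32 = 251.32 → 251
rgb(226, 226, 251) = #E2E2FB.

#E2E2FB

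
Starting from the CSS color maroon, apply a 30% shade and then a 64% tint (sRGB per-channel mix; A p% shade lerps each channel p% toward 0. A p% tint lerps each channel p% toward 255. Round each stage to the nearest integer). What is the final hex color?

CSS maroon is rgb(128, 0, 0).
Lerp each channel 30% toward 0:
  R: 128 − 38.4 = 89.6 → 90
  G: 0 + 0 = 0 → 0
  B: 0 + 0.3×(0−0) = 0 + 0 = 0 → 0
After the shade: rgb(90, 0, 0) = #5A0000.
Per channel, c → c + 0.64(255 − c):
  R: 90 + 105.6 = 195.6 → 196
  G: 0 + 0.64×(255−0) = 0 + 163.2 = 163.2 → 163
  B: 0 + 0.64×(255−0) = 0 + 163.2 = 163.2 → 163
rgb(196, 163, 163) = #C4A3A3.

#C4A3A3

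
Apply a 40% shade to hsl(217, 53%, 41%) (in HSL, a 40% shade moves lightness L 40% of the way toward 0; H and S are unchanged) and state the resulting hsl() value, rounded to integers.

hsl(217, 53%, 25%)

L moves 40% from 41 toward 0: 41 − 16.4 = 24.6 → 25.
H and S are unchanged.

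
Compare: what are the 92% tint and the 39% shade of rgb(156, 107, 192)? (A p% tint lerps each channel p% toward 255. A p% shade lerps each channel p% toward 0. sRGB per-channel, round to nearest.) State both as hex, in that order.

#F7F3FA, #5F4175

92% tint:
  R: 156 + 0.92×(255−156) = 156 + 91.08 = 247.08 → 247
  G: 107 + 0.92×(255−107) = 107 + 136.16 = 243.16 → 243
  B: 192 + 0.92×(255−192) = 192 + 57.96 = 249.96 → 250
  → #F7F3FA
39% shade:
  R: 156 + 0.39×(0−156) = 156 − 60.84 = 95.16 → 95
  G: 107 − 41.73 = 65.27 → 65
  B: 192 + 0.39×(0−192) = 192 − 74.88 = 117.12 → 117
  → #5F4175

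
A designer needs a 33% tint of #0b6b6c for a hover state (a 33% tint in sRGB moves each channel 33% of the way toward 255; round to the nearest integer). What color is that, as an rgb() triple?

rgb(92, 156, 157)

#0b6b6c is rgb(11, 107, 108).
A 33% tint moves each channel 33% toward 255:
  R: 11 + 0.33×(255−11) = 11 + 80.52 = 91.52 → 92
  G: 107 + 0.33×(255−107) = 107 + 48.84 = 155.84 → 156
  B: 108 + 48.51 = 156.51 → 157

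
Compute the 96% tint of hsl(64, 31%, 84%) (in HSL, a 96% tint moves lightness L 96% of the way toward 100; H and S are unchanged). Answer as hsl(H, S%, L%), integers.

L moves 96% from 84 toward 100: 84 + 15.36 = 99.36 → 99.
H and S are unchanged.

hsl(64, 31%, 99%)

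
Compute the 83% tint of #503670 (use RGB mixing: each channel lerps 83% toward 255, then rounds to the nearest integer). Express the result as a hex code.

#E1DDE7

#503670 is rgb(80, 54, 112).
Per channel, c → c + 0.83(255 − c):
  R: 80 + 0.83×(255−80) = 80 + 145.25 = 225.25 → 225
  G: 54 + 0.83×(255−54) = 54 + 166.83 = 220.83 → 221
  B: 112 + 0.83×(255−112) = 112 + 118.69 = 230.69 → 231
rgb(225, 221, 231) = #E1DDE7.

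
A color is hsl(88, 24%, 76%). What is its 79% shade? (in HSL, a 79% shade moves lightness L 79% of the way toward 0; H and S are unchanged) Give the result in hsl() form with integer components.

L moves 79% from 76 toward 0: 76 − 60.04 = 15.96 → 16.
H and S are unchanged.

hsl(88, 24%, 16%)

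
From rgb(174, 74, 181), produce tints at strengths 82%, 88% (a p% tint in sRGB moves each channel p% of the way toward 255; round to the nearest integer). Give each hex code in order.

82%: (174 + 66.42 = 240.42→240, 74 + 148.42 = 222.42→222, 181 + 60.68 = 241.68→242) → #f0def2
88%: (174 + 71.28 = 245.28→245, 74 + 159.28 = 233.28→233, 181 + 65.12 = 246.12→246) → #f5e9f6

#f0def2, #f5e9f6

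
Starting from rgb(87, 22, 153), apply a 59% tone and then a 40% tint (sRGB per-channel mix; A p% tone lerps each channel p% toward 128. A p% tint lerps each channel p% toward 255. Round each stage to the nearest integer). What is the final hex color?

#a999b9

A 59% tone moves each channel 59% toward 128:
  R: 87 + 24.19 = 111.19 → 111
  G: 22 + 0.59×(128−22) = 22 + 62.54 = 84.54 → 85
  B: 153 − 14.75 = 138.25 → 138
After the tone: rgb(111, 85, 138) = #6f558a.
Lerp each channel 40% toward 255:
  R: 111 + 0.4×(255−111) = 111 + 57.6 = 168.6 → 169
  G: 85 + 0.4×(255−85) = 85 + 68 = 153 → 153
  B: 138 + 46.8 = 184.8 → 185
rgb(169, 153, 185) = #a999b9.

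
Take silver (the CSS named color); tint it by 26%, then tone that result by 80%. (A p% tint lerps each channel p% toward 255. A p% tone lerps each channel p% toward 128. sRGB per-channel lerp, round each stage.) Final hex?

#909090

CSS silver is rgb(192, 192, 192).
Per channel, c → c + 0.26(255 − c):
  R: 192 + 0.26×(255−192) = 192 + 16.38 = 208.38 → 208
  G: 192 + 0.26×(255−192) = 192 + 16.38 = 208.38 → 208
  B: 192 + 16.38 = 208.38 → 208
After the tint: rgb(208, 208, 208) = #D0D0D0.
An 80% tone moves each channel 80% toward 128:
  R: 208 − 64 = 144 → 144
  G: 208 + 0.8×(128−208) = 208 − 64 = 144 → 144
  B: 208 + 0.8×(128−208) = 208 − 64 = 144 → 144
rgb(144, 144, 144) = #909090.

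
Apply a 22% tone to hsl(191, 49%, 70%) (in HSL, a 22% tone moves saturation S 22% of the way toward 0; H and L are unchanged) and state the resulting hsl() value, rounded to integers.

S moves 22% from 49 toward 0: 49 − 10.78 = 38.22 → 38.
H and L are unchanged.

hsl(191, 38%, 70%)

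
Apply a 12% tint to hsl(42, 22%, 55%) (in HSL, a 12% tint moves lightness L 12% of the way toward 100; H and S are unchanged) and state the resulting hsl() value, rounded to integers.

L moves 12% from 55 toward 100: 55 + 5.4 = 60.4 → 60.
H and S are unchanged.

hsl(42, 22%, 60%)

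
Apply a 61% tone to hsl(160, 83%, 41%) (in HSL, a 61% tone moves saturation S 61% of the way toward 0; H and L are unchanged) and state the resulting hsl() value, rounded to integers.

hsl(160, 32%, 41%)

S moves 61% from 83 toward 0: 83 − 50.63 = 32.37 → 32.
H and L are unchanged.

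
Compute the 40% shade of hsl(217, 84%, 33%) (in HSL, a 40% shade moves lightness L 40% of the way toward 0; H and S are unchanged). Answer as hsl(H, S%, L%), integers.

hsl(217, 84%, 20%)

L moves 40% from 33 toward 0: 33 − 13.2 = 19.8 → 20.
H and S are unchanged.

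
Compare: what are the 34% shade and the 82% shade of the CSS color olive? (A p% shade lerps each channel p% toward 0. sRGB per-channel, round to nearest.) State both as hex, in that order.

CSS olive is rgb(128, 128, 0).
34% shade:
  R: 128 − 43.52 = 84.48 → 84
  G: 128 − 43.52 = 84.48 → 84
  B: 0 + 0.34×(0−0) = 0 + 0 = 0 → 0
  → #545400
82% shade:
  R: 128 + 0.82×(0−128) = 128 − 104.96 = 23.04 → 23
  G: 128 + 0.82×(0−128) = 128 − 104.96 = 23.04 → 23
  B: 0 + 0.82×(0−0) = 0 + 0 = 0 → 0
  → #171700

#545400, #171700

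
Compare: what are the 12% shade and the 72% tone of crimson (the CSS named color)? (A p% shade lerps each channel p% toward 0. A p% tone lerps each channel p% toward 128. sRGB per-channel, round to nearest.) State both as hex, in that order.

CSS crimson is rgb(220, 20, 60).
12% shade:
  R: 220 + 0.12×(0−220) = 220 − 26.4 = 193.6 → 194
  G: 20 + 0.12×(0−20) = 20 − 2.4 = 17.6 → 18
  B: 60 + 0.12×(0−60) = 60 − 7.2 = 52.8 → 53
  → #c21235
72% tone:
  R: 220 + 0.72×(128−220) = 220 − 66.24 = 153.76 → 154
  G: 20 + 0.72×(128−20) = 20 + 77.76 = 97.76 → 98
  B: 60 + 0.72×(128−60) = 60 + 48.96 = 108.96 → 109
  → #9a626d

#c21235, #9a626d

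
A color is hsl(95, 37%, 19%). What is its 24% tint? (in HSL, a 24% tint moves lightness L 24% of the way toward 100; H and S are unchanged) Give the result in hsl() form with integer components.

L moves 24% from 19 toward 100: 19 + 19.44 = 38.44 → 38.
H and S are unchanged.

hsl(95, 37%, 38%)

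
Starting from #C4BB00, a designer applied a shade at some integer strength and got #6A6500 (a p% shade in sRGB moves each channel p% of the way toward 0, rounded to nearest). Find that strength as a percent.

46%

#C4BB00 is rgb(196, 187, 0); #6A6500 is rgb(106, 101, 0).
On the R channel (widest range): 106 ≈ 196 + (p/100)(0 − 196), so p ≈ 100×(106 − 196)/(0 − 196) = -9000/-196 = 45.92.
p = 46 reproduces all three channels after rounding.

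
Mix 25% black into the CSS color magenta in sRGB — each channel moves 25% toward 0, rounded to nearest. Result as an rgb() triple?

rgb(191, 0, 191)

CSS magenta is rgb(255, 0, 255).
A 25% shade moves each channel 25% toward 0:
  R: 255 − 63.75 = 191.25 → 191
  G: 0 + 0.25×(0−0) = 0 + 0 = 0 → 0
  B: 255 − 63.75 = 191.25 → 191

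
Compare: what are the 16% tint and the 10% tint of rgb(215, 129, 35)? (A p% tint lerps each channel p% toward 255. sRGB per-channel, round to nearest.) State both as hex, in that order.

#DD9546, #DB8E39

16% tint:
  R: 215 + 0.16×(255−215) = 215 + 6.4 = 221.4 → 221
  G: 129 + 0.16×(255−129) = 129 + 20.16 = 149.16 → 149
  B: 35 + 35.2 = 70.2 → 70
  → #DD9546
10% tint:
  R: 215 + 4 = 219 → 219
  G: 129 + 0.1×(255−129) = 129 + 12.6 = 141.6 → 142
  B: 35 + 0.1×(255−35) = 35 + 22 = 57 → 57
  → #DB8E39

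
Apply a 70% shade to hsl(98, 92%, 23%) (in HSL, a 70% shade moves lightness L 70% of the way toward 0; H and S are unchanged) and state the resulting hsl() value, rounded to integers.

L moves 70% from 23 toward 0: 23 − 16.1 = 6.9 → 7.
H and S are unchanged.

hsl(98, 92%, 7%)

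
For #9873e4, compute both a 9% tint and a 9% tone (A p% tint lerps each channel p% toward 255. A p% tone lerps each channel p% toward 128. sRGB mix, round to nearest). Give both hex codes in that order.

#9873e4 is rgb(152, 115, 228).
9% tint:
  R: 152 + 9.27 = 161.27 → 161
  G: 115 + 0.09×(255−115) = 115 + 12.6 = 127.6 → 128
  B: 228 + 2.43 = 230.43 → 230
  → #a180e6
9% tone:
  R: 152 − 2.16 = 149.84 → 150
  G: 115 + 1.17 = 116.17 → 116
  B: 228 + 0.09×(128−228) = 228 − 9 = 219 → 219
  → #9674db

#a180e6, #9674db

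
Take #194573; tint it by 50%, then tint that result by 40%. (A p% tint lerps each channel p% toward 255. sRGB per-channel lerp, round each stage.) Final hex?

#BAC7D5

#194573 is rgb(25, 69, 115).
A 50% tint moves each channel 50% toward 255:
  R: 25 + 115 = 140 → 140
  G: 69 + 93 = 162 → 162
  B: 115 + 70 = 185 → 185
After the tint: rgb(140, 162, 185) = #8CA2B9.
Per channel, c → c + 0.4(255 − c):
  R: 140 + 46 = 186 → 186
  G: 162 + 0.4×(255−162) = 162 + 37.2 = 199.2 → 199
  B: 185 + 0.4×(255−185) = 185 + 28 = 213 → 213
rgb(186, 199, 213) = #BAC7D5.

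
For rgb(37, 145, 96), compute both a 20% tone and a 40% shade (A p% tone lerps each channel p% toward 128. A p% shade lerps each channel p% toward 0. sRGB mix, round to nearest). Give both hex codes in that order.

20% tone:
  R: 37 + 0.2×(128−37) = 37 + 18.2 = 55.2 → 55
  G: 145 + 0.2×(128−145) = 145 − 3.4 = 141.6 → 142
  B: 96 + 0.2×(128−96) = 96 + 6.4 = 102.4 → 102
  → #378E66
40% shade:
  R: 37 + 0.4×(0−37) = 37 − 14.8 = 22.2 → 22
  G: 145 + 0.4×(0−145) = 145 − 58 = 87 → 87
  B: 96 − 38.4 = 57.6 → 58
  → #16573A

#378E66, #16573A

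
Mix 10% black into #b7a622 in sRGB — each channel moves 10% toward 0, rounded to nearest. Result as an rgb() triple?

#b7a622 is rgb(183, 166, 34).
Per channel, c → c + 0.1(0 − c):
  R: 183 − 18.3 = 164.7 → 165
  G: 166 − 16.6 = 149.4 → 149
  B: 34 − 3.4 = 30.6 → 31

rgb(165, 149, 31)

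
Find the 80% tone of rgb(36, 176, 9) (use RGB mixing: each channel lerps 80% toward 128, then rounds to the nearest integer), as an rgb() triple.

rgb(110, 138, 104)

Per channel, c → c + 0.8(128 − c):
  R: 36 + 73.6 = 109.6 → 110
  G: 176 + 0.8×(128−176) = 176 − 38.4 = 137.6 → 138
  B: 9 + 95.2 = 104.2 → 104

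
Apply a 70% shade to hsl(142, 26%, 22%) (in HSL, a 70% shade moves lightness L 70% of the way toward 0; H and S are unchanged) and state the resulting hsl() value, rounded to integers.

L moves 70% from 22 toward 0: 22 − 15.4 = 6.6 → 7.
H and S are unchanged.

hsl(142, 26%, 7%)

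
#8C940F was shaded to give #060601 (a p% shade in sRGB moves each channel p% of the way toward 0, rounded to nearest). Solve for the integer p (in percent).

96%

#8C940F is rgb(140, 148, 15); #060601 is rgb(6, 6, 1).
On the G channel (widest range): 6 ≈ 148 + (p/100)(0 − 148), so p ≈ 100×(6 − 148)/(0 − 148) = -14200/-148 = 95.95.
p = 96 reproduces all three channels after rounding.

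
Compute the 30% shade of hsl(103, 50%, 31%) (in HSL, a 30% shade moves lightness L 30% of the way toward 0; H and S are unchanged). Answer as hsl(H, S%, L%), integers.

L moves 30% from 31 toward 0: 31 − 9.3 = 21.7 → 22.
H and S are unchanged.

hsl(103, 50%, 22%)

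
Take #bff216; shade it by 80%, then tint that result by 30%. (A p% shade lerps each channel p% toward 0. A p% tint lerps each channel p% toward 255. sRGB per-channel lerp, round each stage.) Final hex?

#676e4f

#bff216 is rgb(191, 242, 22).
Lerp each channel 80% toward 0:
  R: 191 + 0.8×(0−191) = 191 − 152.8 = 38.2 → 38
  G: 242 − 193.6 = 48.4 → 48
  B: 22 − 17.6 = 4.4 → 4
After the shade: rgb(38, 48, 4) = #263004.
A 30% tint moves each channel 30% toward 255:
  R: 38 + 65.1 = 103.1 → 103
  G: 48 + 0.3×(255−48) = 48 + 62.1 = 110.1 → 110
  B: 4 + 0.3×(255−4) = 4 + 75.3 = 79.3 → 79
rgb(103, 110, 79) = #676e4f.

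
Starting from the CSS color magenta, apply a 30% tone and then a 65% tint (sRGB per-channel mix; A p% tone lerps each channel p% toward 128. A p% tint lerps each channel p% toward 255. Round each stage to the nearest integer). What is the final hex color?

CSS magenta is rgb(255, 0, 255).
Lerp each channel 30% toward 128:
  R: 255 + 0.3×(128−255) = 255 − 38.1 = 216.9 → 217
  G: 0 + 0.3×(128−0) = 0 + 38.4 = 38.4 → 38
  B: 255 + 0.3×(128−255) = 255 − 38.1 = 216.9 → 217
After the tone: rgb(217, 38, 217) = #d926d9.
Per channel, c → c + 0.65(255 − c):
  R: 217 + 24.7 = 241.7 → 242
  G: 38 + 0.65×(255−38) = 38 + 141.05 = 179.05 → 179
  B: 217 + 24.7 = 241.7 → 242
rgb(242, 179, 242) = #f2b3f2.

#f2b3f2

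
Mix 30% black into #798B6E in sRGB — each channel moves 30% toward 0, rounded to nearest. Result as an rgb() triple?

#798B6E is rgb(121, 139, 110).
Per channel, c → c + 0.3(0 − c):
  R: 121 + 0.3×(0−121) = 121 − 36.3 = 84.7 → 85
  G: 139 − 41.7 = 97.3 → 97
  B: 110 + 0.3×(0−110) = 110 − 33 = 77 → 77

rgb(85, 97, 77)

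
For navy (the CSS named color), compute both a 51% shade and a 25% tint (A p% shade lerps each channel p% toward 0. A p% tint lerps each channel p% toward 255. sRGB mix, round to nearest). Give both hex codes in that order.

CSS navy is rgb(0, 0, 128).
51% shade:
  R: 0 + 0 = 0 → 0
  G: 0 + 0.51×(0−0) = 0 + 0 = 0 → 0
  B: 128 + 0.51×(0−128) = 128 − 65.28 = 62.72 → 63
  → #00003F
25% tint:
  R: 0 + 0.25×(255−0) = 0 + 63.75 = 63.75 → 64
  G: 0 + 0.25×(255−0) = 0 + 63.75 = 63.75 → 64
  B: 128 + 0.25×(255−128) = 128 + 31.75 = 159.75 → 160
  → #4040A0

#00003F, #4040A0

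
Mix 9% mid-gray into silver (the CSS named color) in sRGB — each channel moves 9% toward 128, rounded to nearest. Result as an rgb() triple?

rgb(186, 186, 186)

CSS silver is rgb(192, 192, 192).
Lerp each channel 9% toward 128:
  R: 192 − 5.76 = 186.24 → 186
  G: 192 + 0.09×(128−192) = 192 − 5.76 = 186.24 → 186
  B: 192 + 0.09×(128−192) = 192 − 5.76 = 186.24 → 186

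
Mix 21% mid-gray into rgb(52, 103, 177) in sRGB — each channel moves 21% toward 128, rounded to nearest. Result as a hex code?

A 21% tone moves each channel 21% toward 128:
  R: 52 + 15.96 = 67.96 → 68
  G: 103 + 0.21×(128−103) = 103 + 5.25 = 108.25 → 108
  B: 177 − 10.29 = 166.71 → 167
rgb(68, 108, 167) = #446ca7.

#446ca7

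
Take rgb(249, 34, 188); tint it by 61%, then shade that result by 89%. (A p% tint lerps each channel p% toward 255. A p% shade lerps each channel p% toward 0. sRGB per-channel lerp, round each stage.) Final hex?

#1C1319

Lerp each channel 61% toward 255:
  R: 249 + 3.66 = 252.66 → 253
  G: 34 + 0.61×(255−34) = 34 + 134.81 = 168.81 → 169
  B: 188 + 0.61×(255−188) = 188 + 40.87 = 228.87 → 229
After the tint: rgb(253, 169, 229) = #FDA9E5.
Lerp each channel 89% toward 0:
  R: 253 + 0.89×(0−253) = 253 − 225.17 = 27.83 → 28
  G: 169 + 0.89×(0−169) = 169 − 150.41 = 18.59 → 19
  B: 229 − 203.81 = 25.19 → 25
rgb(28, 19, 25) = #1C1319.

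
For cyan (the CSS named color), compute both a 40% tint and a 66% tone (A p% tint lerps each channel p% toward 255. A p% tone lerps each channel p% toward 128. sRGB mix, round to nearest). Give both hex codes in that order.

#66FFFF, #54ABAB

CSS cyan is rgb(0, 255, 255).
40% tint:
  R: 0 + 0.4×(255−0) = 0 + 102 = 102 → 102
  G: 255 + 0 = 255 → 255
  B: 255 + 0 = 255 → 255
  → #66FFFF
66% tone:
  R: 0 + 0.66×(128−0) = 0 + 84.48 = 84.48 → 84
  G: 255 − 83.82 = 171.18 → 171
  B: 255 + 0.66×(128−255) = 255 − 83.82 = 171.18 → 171
  → #54ABAB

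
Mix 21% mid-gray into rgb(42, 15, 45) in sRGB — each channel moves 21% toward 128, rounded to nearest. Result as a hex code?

A 21% tone moves each channel 21% toward 128:
  R: 42 + 0.21×(128−42) = 42 + 18.06 = 60.06 → 60
  G: 15 + 23.73 = 38.73 → 39
  B: 45 + 0.21×(128−45) = 45 + 17.43 = 62.43 → 62
rgb(60, 39, 62) = #3C273E.

#3C273E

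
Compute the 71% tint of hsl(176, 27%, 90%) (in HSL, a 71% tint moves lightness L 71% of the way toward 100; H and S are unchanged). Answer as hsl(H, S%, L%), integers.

hsl(176, 27%, 97%)

L moves 71% from 90 toward 100: 90 + 7.1 = 97.1 → 97.
H and S are unchanged.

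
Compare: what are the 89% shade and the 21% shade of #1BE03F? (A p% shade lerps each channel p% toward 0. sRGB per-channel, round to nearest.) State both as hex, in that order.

#1BE03F is rgb(27, 224, 63).
89% shade:
  R: 27 + 0.89×(0−27) = 27 − 24.03 = 2.97 → 3
  G: 224 − 199.36 = 24.64 → 25
  B: 63 − 56.07 = 6.93 → 7
  → #031907
21% shade:
  R: 27 + 0.21×(0−27) = 27 − 5.67 = 21.33 → 21
  G: 224 − 47.04 = 176.96 → 177
  B: 63 − 13.23 = 49.77 → 50
  → #15B132

#031907, #15B132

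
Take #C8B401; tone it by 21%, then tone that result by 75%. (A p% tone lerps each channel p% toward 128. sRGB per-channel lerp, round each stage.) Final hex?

#C8B401 is rgb(200, 180, 1).
Per channel, c → c + 0.21(128 − c):
  R: 200 + 0.21×(128−200) = 200 − 15.12 = 184.88 → 185
  G: 180 + 0.21×(128−180) = 180 − 10.92 = 169.08 → 169
  B: 1 + 0.21×(128−1) = 1 + 26.67 = 27.67 → 28
After the tone: rgb(185, 169, 28) = #B9A91C.
A 75% tone moves each channel 75% toward 128:
  R: 185 + 0.75×(128−185) = 185 − 42.75 = 142.25 → 142
  G: 169 + 0.75×(128−169) = 169 − 30.75 = 138.25 → 138
  B: 28 + 0.75×(128−28) = 28 + 75 = 103 → 103
rgb(142, 138, 103) = #8E8A67.

#8E8A67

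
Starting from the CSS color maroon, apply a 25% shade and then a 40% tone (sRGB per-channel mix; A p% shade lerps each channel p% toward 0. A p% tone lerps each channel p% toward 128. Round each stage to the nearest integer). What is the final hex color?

#6D3333

CSS maroon is rgb(128, 0, 0).
Lerp each channel 25% toward 0:
  R: 128 − 32 = 96 → 96
  G: 0 + 0.25×(0−0) = 0 + 0 = 0 → 0
  B: 0 + 0.25×(0−0) = 0 + 0 = 0 → 0
After the shade: rgb(96, 0, 0) = #600000.
A 40% tone moves each channel 40% toward 128:
  R: 96 + 0.4×(128−96) = 96 + 12.8 = 108.8 → 109
  G: 0 + 0.4×(128−0) = 0 + 51.2 = 51.2 → 51
  B: 0 + 0.4×(128−0) = 0 + 51.2 = 51.2 → 51
rgb(109, 51, 51) = #6D3333.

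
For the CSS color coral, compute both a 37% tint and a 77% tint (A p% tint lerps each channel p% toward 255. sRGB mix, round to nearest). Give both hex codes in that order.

CSS coral is rgb(255, 127, 80).
37% tint:
  R: 255 + 0.37×(255−255) = 255 + 0 = 255 → 255
  G: 127 + 47.36 = 174.36 → 174
  B: 80 + 0.37×(255−80) = 80 + 64.75 = 144.75 → 145
  → #FFAE91
77% tint:
  R: 255 + 0 = 255 → 255
  G: 127 + 98.56 = 225.56 → 226
  B: 80 + 0.77×(255−80) = 80 + 134.75 = 214.75 → 215
  → #FFE2D7

#FFAE91, #FFE2D7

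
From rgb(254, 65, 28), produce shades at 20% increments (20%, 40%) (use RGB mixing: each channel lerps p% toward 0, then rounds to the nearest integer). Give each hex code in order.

20%: (254 − 50.8 = 203.2→203, 65 − 13 = 52→52, 28 − 5.6 = 22.4→22) → #CB3416
40%: (254 − 101.6 = 152.4→152, 65 − 26 = 39→39, 28 − 11.2 = 16.8→17) → #982711

#CB3416, #982711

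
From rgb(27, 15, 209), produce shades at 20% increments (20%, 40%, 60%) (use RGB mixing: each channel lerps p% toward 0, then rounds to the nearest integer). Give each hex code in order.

20%: (27 − 5.4 = 21.6→22, 15 − 3 = 12→12, 209 − 41.8 = 167.2→167) → #160ca7
40%: (27 − 10.8 = 16.2→16, 15 − 6 = 9→9, 209 − 83.6 = 125.4→125) → #10097d
60%: (27 − 16.2 = 10.8→11, 15 − 9 = 6→6, 209 − 125.4 = 83.6→84) → #0b0654

#160ca7, #10097d, #0b0654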